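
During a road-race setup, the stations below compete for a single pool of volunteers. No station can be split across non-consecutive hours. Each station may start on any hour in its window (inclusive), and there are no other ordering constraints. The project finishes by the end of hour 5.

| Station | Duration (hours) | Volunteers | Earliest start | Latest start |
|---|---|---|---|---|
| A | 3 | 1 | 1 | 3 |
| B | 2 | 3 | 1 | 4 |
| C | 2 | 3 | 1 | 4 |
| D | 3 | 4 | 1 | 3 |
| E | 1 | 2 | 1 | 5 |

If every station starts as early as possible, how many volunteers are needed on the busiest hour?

Early-start schedule: A@1, B@1, C@1, D@1, E@1.
Load per hour: hour 1: 13, hour 2: 11, hour 3: 5, hour 4: 0, hour 5: 0.
Peak is 13.

13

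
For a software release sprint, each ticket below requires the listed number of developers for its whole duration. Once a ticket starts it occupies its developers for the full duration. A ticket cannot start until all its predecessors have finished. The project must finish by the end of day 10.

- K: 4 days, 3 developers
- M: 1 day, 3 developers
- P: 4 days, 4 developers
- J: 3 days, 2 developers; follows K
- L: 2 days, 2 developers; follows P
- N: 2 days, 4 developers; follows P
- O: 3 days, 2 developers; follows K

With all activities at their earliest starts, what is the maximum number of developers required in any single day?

10

Early-start schedule: K@1, M@1, P@1, J@5, L@5, N@5, O@5.
Load per day: day 1: 10, day 2: 7, day 3: 7, day 4: 7, day 5: 10, day 6: 10, day 7: 4, day 8: 0, day 9: 0, day 10: 0.
Peak is 10.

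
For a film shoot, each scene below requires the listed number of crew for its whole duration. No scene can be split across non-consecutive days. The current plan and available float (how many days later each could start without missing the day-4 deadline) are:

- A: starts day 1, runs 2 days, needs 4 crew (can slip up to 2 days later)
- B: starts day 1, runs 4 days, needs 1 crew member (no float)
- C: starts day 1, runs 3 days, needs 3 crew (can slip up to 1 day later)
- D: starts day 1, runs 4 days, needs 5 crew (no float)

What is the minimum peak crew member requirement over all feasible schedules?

13

Schedule A@1, B@1, C@1, D@1: d1:13  d2:13  d3:9  d4:6 — peak 13.
No arrangement of the 6 feasible schedules does better.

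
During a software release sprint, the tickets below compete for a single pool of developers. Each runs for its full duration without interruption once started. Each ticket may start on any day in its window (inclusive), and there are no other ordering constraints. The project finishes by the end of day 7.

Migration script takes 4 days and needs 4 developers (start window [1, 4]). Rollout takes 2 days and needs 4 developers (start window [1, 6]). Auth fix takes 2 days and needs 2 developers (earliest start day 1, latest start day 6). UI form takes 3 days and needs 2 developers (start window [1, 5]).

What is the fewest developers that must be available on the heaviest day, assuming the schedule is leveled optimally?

6

Early-start (Migration script@1, Rollout@1, Auth fix@1, UI form@1) gives peak 12: d1:12  d2:12  d3:6  d4:4  d5:0  d6:0  d7:0.
Shift Rollout→5, UI form→3.
Schedule Migration script@1, Rollout@5, Auth fix@1, UI form@3: d1:6  d2:6  d3:6  d4:6  d5:6  d6:4  d7:0 — peak 6.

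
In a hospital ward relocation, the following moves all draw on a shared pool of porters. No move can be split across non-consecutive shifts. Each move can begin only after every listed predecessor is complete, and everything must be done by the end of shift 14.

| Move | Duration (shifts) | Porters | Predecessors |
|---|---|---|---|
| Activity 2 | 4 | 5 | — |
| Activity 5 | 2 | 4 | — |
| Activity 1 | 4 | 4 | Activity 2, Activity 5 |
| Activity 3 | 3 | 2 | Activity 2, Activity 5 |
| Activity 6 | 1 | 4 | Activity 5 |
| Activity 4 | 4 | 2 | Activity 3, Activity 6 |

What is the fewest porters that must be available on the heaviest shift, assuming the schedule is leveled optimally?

Early-start (Activity 2@1, Activity 5@1, Activity 1@5, Activity 3@5, Activity 6@3, Activity 4@8) gives peak 9: s1:9  s2:9  s3:9  s4:5  s5:6  s6:6  s7:6  s8:6  s9:2  s10:2  s11:2  s12:0  s13:0  s14:0.
Shift Activity 5→5, Activity 1→8, Activity 3→7, Activity 6→7, Activity 4→10.
Schedule Activity 2@1, Activity 5@5, Activity 1@8, Activity 3@7, Activity 6@7, Activity 4@10: s1:5  s2:5  s3:5  s4:5  s5:4  s6:4  s7:6  s8:6  s9:6  s10:6  s11:6  s12:2  s13:2  s14:0 — peak 6.

6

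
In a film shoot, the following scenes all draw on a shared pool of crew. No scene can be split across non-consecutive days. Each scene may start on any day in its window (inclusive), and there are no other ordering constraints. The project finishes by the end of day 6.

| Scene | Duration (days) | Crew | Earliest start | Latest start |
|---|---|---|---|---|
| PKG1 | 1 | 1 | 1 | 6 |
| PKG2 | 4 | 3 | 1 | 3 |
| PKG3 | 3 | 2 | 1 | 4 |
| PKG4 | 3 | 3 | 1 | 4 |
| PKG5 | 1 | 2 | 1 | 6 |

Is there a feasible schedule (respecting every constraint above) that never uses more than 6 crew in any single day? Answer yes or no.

Schedule PKG1@1, PKG2@1, PKG3@1, PKG4@4, PKG5@5: d1:6  d2:5  d3:5  d4:6  d5:5  d6:3 — peak 6 ≤ 6.

yes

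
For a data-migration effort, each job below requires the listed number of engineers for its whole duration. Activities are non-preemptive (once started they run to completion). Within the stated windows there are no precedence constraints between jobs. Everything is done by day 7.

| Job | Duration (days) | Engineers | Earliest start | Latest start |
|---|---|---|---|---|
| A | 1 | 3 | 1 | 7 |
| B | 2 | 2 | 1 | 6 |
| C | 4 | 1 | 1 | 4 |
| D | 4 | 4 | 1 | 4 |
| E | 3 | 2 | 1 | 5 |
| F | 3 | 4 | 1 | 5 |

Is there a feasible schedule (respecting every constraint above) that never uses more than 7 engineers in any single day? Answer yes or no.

yes

Schedule A@1, B@2, C@2, D@1, E@4, F@5: d1:7  d2:7  d3:7  d4:7  d5:7  d6:6  d7:4 — peak 7 ≤ 7.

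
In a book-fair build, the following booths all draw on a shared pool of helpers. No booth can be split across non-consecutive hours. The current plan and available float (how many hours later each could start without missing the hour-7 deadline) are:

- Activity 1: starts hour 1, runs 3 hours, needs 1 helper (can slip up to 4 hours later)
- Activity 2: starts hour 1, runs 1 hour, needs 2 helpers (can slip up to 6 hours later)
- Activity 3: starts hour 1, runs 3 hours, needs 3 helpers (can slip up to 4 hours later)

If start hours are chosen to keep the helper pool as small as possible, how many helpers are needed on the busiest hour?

3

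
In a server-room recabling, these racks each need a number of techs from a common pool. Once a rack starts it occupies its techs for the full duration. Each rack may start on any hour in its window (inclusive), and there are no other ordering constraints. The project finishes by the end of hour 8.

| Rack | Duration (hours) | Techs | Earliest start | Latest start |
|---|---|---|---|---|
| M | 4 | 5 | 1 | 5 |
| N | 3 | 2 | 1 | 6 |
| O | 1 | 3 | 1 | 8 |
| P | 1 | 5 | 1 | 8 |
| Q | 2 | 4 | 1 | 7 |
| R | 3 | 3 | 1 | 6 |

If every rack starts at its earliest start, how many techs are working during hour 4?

5

At early start, hour 4 has: M.
Demand: 5 = 5.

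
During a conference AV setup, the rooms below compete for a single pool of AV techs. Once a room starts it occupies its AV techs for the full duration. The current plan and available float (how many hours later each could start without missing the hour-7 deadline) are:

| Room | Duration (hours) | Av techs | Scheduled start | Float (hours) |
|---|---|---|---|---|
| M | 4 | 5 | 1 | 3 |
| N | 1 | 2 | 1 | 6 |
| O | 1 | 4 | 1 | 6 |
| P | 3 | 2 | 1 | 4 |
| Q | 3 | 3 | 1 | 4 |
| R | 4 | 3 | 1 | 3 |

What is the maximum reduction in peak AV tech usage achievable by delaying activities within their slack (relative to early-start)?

10

Early-start peak: h1:19  h2:13  h3:13  h4:8  h5:0  h6:0  h7:0 ⇒ 19.
Leveled (M@1, N@1, O@2, P@5, Q@5, R@3): h1:7  h2:9  h3:8  h4:8  h5:8  h6:8  h7:5 ⇒ 9.
Reduction 19 − 9 = 10.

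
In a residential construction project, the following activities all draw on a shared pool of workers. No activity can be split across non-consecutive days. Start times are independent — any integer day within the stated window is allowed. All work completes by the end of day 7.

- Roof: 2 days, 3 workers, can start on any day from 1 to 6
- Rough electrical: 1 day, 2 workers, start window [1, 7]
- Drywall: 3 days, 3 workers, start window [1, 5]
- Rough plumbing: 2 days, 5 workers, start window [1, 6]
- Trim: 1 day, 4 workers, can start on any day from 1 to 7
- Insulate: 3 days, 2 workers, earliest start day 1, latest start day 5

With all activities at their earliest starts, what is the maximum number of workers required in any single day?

Early-start schedule: Roof@1, Rough electrical@1, Drywall@1, Rough plumbing@1, Trim@1, Insulate@1.
Load per day: day 1: 19, day 2: 13, day 3: 5, day 4: 0, day 5: 0, day 6: 0, day 7: 0.
Peak is 19.

19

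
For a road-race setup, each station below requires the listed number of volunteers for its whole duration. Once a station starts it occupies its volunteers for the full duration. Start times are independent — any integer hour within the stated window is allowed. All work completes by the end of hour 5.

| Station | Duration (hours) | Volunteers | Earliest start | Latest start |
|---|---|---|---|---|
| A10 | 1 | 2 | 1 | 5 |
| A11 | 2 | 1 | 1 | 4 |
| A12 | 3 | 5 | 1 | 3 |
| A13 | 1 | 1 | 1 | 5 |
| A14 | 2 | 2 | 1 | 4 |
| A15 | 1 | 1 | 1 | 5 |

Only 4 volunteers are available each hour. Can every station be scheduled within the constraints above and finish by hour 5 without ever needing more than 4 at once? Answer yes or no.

Total volunteer-hours = 25; over 5 hours the average is 25/5 > 4, so some hour must exceed 4.

no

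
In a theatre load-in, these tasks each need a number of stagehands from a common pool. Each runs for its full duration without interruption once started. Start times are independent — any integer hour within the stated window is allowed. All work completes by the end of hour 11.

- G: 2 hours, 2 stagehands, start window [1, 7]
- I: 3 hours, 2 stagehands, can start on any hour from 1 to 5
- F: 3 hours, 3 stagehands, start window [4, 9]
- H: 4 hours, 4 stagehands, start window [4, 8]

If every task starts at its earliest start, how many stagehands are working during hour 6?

7

At early start, hour 6 has: F, H.
Demand: 3 + 4 = 7.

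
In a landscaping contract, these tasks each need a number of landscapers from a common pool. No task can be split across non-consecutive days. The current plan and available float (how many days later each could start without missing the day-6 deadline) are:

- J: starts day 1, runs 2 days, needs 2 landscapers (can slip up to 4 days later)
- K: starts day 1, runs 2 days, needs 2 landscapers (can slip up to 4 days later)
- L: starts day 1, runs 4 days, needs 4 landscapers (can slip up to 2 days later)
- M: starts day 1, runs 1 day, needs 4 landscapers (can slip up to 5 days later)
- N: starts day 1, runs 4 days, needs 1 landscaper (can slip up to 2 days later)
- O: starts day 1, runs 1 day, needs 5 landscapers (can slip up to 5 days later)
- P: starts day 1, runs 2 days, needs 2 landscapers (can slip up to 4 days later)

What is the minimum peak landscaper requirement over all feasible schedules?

7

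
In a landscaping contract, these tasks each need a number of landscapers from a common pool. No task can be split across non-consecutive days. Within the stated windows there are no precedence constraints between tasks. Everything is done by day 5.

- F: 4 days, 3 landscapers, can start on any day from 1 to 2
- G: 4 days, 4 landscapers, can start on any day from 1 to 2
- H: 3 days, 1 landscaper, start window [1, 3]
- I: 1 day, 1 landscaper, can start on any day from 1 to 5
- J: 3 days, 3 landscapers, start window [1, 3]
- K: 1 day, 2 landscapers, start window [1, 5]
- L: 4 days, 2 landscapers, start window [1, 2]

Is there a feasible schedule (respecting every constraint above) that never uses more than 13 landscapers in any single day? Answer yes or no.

yes

Schedule F@1, G@1, H@1, I@1, J@1, K@4, L@2: d1:12  d2:13  d3:13  d4:11  d5:2 — peak 13 ≤ 13.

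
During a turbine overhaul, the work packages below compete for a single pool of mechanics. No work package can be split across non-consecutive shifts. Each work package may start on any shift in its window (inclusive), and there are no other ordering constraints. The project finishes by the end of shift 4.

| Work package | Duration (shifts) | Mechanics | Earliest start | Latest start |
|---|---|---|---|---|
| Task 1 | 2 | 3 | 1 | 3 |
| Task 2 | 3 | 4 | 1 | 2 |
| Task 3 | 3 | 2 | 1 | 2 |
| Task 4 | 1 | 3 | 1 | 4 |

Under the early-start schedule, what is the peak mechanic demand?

12

Early-start schedule: Task 1@1, Task 2@1, Task 3@1, Task 4@1.
Load per shift: shift 1: 12, shift 2: 9, shift 3: 6, shift 4: 0.
Peak is 12.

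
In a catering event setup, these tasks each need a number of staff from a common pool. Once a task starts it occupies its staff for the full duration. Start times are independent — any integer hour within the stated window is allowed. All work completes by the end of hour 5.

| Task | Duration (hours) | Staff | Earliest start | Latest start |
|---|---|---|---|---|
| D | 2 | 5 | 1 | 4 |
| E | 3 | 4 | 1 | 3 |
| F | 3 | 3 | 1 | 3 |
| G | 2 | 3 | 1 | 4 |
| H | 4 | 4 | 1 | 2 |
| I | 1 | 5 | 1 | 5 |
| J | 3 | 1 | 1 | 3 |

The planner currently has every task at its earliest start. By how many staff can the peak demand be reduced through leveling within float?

Early-start peak: h1:25  h2:20  h3:12  h4:4  h5:0 ⇒ 25.
Leveled (D@1, E@1, F@3, G@4, H@1, I@5, J@3): h1:13  h2:13  h3:12  h4:11  h5:12 ⇒ 13.
Reduction 25 − 13 = 12.

12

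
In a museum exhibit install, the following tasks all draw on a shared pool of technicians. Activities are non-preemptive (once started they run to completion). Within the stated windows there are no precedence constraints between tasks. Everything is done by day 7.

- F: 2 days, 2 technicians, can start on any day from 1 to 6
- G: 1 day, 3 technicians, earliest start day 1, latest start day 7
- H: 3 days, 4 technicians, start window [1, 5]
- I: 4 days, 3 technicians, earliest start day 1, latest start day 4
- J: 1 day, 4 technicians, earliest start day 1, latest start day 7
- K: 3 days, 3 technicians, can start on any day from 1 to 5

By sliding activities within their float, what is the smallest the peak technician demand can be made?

7

Early-start (F@1, G@1, H@1, I@1, J@1, K@1) gives peak 19: d1:19  d2:12  d3:10  d4:3  d5:0  d6:0  d7:0.
Shift H→2, I→3, J→7, K→5.
Schedule F@1, G@1, H@2, I@3, J@7, K@5: d1:5  d2:6  d3:7  d4:7  d5:6  d6:6  d7:7 — peak 7.
Total technician-days = 44 over 7 days ⇒ peak ≥ ⌈44/7⌉ = 7, so 7 is optimal.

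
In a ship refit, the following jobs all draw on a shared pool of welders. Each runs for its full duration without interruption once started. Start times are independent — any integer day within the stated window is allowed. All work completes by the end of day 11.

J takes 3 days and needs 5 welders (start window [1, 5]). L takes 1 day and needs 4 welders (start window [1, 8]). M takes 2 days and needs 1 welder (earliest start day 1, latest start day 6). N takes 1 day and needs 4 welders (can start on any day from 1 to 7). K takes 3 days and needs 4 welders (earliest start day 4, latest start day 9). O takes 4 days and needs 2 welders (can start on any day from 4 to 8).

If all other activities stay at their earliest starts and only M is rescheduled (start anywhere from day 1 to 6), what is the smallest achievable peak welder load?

M@1: d1:14  d2:6  d3:5  d4:6  d5:6  d6:6  d7:2  d8:0  d9:0  d10:0  d11:0 → peak 14
M@2: d1:13  d2:6  d3:6  d4:6  d5:6  d6:6  d7:2  d8:0  d9:0  d10:0  d11:0 → peak 13
M@3: d1:13  d2:5  d3:6  d4:7  d5:6  d6:6  d7:2  d8:0  d9:0  d10:0  d11:0 → peak 13
M@4: d1:13  d2:5  d3:5  d4:7  d5:7  d6:6  d7:2  d8:0  d9:0  d10:0  d11:0 → peak 13
M@5: d1:13  d2:5  d3:5  d4:6  d5:7  d6:7  d7:2  d8:0  d9:0  d10:0  d11:0 → peak 13
M@6: d1:13  d2:5  d3:5  d4:6  d5:6  d6:7  d7:3  d8:0  d9:0  d10:0  d11:0 → peak 13
Best is M@2, peak 13.

13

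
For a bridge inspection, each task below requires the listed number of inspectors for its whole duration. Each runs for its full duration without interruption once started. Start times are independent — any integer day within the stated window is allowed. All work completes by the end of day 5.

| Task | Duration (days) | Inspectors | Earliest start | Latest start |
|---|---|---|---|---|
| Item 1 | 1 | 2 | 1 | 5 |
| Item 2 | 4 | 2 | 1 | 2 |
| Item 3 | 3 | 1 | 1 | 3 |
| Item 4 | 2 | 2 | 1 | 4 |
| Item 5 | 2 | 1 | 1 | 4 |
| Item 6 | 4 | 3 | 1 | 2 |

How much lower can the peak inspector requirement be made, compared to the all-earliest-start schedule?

4

Early-start peak: d1:11  d2:9  d3:6  d4:5  d5:0 ⇒ 11.
Leveled (Item 1@1, Item 2@1, Item 3@1, Item 4@4, Item 5@1, Item 6@2): d1:6  d2:7  d3:6  d4:7  d5:5 ⇒ 7.
Reduction 11 − 7 = 4.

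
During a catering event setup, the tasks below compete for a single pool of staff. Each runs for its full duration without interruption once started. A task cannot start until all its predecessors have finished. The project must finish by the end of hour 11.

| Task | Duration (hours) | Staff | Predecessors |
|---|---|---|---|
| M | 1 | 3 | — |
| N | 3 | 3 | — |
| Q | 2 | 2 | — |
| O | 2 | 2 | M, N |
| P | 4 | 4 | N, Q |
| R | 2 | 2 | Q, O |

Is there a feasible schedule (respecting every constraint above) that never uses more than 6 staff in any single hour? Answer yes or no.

Schedule M@1, N@1, Q@2, O@4, P@4, R@6: h1:6  h2:5  h3:5  h4:6  h5:6  h6:6  h7:6  h8:0  h9:0  h10:0  h11:0 — peak 6 ≤ 6.

yes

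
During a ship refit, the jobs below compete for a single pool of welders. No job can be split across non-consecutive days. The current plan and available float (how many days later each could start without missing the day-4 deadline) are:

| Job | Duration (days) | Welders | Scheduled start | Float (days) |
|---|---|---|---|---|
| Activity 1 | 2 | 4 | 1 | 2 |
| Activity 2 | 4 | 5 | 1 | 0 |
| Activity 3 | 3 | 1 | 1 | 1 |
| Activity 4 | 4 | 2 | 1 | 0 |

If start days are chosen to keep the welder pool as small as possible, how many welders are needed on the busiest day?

12

Schedule Activity 1@1, Activity 2@1, Activity 3@1, Activity 4@1: d1:12  d2:12  d3:8  d4:7 — peak 12.
No arrangement of the 6 feasible schedules does better.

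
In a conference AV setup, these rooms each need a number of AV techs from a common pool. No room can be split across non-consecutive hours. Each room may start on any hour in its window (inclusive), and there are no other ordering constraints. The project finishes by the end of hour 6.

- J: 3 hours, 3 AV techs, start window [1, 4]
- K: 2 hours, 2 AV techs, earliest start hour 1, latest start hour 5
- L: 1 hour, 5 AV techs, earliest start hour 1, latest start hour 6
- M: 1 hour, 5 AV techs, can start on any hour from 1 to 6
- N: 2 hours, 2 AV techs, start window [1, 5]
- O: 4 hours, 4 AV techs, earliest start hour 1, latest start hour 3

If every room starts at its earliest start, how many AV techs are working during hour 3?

7

At early start, hour 3 has: J, O.
Demand: 3 + 4 = 7.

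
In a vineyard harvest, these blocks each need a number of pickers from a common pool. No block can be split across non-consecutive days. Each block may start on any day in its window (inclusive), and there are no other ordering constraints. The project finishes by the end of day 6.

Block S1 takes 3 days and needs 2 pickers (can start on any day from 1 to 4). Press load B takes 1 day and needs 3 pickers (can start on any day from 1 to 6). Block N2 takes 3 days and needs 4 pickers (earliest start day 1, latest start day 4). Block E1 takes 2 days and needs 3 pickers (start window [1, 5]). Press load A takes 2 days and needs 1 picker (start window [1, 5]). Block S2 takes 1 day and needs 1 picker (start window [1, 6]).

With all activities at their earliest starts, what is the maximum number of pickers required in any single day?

14

Early-start schedule: Block S1@1, Press load B@1, Block N2@1, Block E1@1, Press load A@1, Block S2@1.
Load per day: day 1: 14, day 2: 10, day 3: 6, day 4: 0, day 5: 0, day 6: 0.
Peak is 14.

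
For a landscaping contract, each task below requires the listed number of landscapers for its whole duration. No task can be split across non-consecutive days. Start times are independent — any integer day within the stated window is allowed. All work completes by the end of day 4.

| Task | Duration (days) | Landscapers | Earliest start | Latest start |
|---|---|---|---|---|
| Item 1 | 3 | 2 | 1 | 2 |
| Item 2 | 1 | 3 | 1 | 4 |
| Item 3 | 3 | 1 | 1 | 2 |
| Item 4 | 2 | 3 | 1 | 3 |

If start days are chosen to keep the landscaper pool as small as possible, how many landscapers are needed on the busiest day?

6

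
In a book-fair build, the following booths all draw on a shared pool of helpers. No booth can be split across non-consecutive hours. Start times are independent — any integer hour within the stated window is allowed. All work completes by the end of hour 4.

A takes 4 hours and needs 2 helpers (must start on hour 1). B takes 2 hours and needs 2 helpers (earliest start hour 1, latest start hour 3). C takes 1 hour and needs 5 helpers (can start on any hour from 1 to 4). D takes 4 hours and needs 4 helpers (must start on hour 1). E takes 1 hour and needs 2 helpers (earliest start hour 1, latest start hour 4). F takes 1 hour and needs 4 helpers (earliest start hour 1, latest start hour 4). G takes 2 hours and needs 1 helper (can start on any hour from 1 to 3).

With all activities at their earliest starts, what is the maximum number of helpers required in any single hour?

20

Early-start schedule: A@1, B@1, C@1, D@1, E@1, F@1, G@1.
Load per hour: hour 1: 20, hour 2: 9, hour 3: 6, hour 4: 6.
Peak is 20.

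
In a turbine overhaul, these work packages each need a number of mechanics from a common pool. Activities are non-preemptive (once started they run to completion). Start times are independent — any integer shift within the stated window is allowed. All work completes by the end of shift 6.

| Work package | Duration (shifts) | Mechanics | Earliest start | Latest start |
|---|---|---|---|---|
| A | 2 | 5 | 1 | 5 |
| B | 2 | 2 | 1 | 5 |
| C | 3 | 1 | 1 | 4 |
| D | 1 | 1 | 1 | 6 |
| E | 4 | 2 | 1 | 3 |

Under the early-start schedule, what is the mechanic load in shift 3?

3

At early start, shift 3 has: C, E.
Demand: 1 + 2 = 3.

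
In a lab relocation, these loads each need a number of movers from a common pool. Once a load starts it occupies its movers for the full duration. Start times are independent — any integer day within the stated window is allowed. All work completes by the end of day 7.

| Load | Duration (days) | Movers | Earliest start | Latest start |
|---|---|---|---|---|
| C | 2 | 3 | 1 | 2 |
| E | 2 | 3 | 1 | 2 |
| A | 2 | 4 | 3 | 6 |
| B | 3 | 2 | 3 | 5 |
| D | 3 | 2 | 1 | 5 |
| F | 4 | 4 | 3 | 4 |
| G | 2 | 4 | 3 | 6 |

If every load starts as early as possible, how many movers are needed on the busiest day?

16

Early-start schedule: C@1, E@1, A@3, B@3, D@1, F@3, G@3.
Load per day: day 1: 8, day 2: 8, day 3: 16, day 4: 14, day 5: 6, day 6: 4, day 7: 0.
Peak is 16.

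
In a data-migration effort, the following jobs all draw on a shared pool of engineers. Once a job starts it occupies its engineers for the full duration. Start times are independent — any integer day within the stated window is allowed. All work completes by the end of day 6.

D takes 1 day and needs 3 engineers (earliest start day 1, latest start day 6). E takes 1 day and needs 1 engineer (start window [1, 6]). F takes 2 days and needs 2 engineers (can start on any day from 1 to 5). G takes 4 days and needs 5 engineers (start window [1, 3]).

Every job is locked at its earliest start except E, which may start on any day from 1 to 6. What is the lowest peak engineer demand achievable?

10

E@1: d1:11  d2:7  d3:5  d4:5  d5:0  d6:0 → peak 11
E@2: d1:10  d2:8  d3:5  d4:5  d5:0  d6:0 → peak 10
E@3: d1:10  d2:7  d3:6  d4:5  d5:0  d6:0 → peak 10
E@4: d1:10  d2:7  d3:5  d4:6  d5:0  d6:0 → peak 10
E@5: d1:10  d2:7  d3:5  d4:5  d5:1  d6:0 → peak 10
E@6: d1:10  d2:7  d3:5  d4:5  d5:0  d6:1 → peak 10
Best is E@2, peak 10.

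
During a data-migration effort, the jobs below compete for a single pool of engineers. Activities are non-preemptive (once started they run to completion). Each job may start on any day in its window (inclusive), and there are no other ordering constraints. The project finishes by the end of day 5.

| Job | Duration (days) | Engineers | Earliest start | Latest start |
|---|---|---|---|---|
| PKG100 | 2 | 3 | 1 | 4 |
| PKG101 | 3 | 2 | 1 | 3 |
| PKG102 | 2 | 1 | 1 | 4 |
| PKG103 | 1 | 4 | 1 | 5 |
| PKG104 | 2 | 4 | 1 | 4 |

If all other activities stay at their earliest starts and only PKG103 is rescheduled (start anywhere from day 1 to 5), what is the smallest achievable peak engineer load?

PKG103@1: d1:14  d2:10  d3:2  d4:0  d5:0 → peak 14
PKG103@2: d1:10  d2:14  d3:2  d4:0  d5:0 → peak 14
PKG103@3: d1:10  d2:10  d3:6  d4:0  d5:0 → peak 10
PKG103@4: d1:10  d2:10  d3:2  d4:4  d5:0 → peak 10
PKG103@5: d1:10  d2:10  d3:2  d4:0  d5:4 → peak 10
Best is PKG103@3, peak 10.

10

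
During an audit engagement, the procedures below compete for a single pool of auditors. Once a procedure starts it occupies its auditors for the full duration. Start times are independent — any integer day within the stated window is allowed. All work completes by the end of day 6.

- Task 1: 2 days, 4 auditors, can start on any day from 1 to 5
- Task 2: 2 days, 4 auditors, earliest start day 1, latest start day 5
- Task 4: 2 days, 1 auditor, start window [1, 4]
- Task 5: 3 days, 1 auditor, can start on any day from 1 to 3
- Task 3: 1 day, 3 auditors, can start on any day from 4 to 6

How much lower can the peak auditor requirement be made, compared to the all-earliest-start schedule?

Early-start peak: d1:10  d2:10  d3:1  d4:3  d5:0  d6:0 ⇒ 10.
Leveled (Task 1@1, Task 2@3, Task 4@1, Task 5@3, Task 3@5): d1:5  d2:5  d3:5  d4:5  d5:4  d6:0 ⇒ 5.
Reduction 10 − 5 = 5.

5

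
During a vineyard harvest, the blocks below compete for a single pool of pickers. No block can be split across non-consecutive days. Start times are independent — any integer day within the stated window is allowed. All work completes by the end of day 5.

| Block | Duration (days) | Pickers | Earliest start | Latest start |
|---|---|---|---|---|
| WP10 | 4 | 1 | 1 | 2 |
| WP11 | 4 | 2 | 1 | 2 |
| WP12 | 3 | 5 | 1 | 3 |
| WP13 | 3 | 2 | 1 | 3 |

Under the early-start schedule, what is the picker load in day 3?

At early start, day 3 has: WP10, WP11, WP12, WP13.
Demand: 1 + 2 + 5 + 2 = 10.

10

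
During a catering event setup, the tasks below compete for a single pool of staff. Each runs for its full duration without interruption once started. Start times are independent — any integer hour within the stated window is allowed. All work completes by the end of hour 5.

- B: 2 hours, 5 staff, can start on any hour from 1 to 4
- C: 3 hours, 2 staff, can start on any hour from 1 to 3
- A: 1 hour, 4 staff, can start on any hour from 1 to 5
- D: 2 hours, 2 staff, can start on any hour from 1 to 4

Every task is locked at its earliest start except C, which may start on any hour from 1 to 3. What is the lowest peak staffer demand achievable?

11

C@1: h1:13  h2:9  h3:2  h4:0  h5:0 → peak 13
C@2: h1:11  h2:9  h3:2  h4:2  h5:0 → peak 11
C@3: h1:11  h2:7  h3:2  h4:2  h5:2 → peak 11
Best is C@2, peak 11.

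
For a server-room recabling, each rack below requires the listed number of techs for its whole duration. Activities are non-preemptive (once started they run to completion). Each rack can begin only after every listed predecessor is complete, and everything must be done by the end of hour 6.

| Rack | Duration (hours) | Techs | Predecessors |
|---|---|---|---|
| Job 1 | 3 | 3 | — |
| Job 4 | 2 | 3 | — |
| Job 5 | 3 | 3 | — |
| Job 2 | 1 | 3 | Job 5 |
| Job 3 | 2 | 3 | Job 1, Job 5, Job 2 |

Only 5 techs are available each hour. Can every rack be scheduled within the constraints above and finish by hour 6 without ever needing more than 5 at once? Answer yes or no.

no

Total tech-hours = 33; over 6 hours the average is 33/6 > 5, so some hour must exceed 5.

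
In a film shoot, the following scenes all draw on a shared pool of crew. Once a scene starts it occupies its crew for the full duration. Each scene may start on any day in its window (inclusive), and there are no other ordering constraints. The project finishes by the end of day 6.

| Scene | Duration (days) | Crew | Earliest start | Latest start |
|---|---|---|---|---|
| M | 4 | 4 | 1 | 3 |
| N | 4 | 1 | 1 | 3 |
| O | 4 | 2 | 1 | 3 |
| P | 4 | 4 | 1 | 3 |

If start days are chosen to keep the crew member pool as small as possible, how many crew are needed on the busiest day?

11

Schedule M@1, N@1, O@1, P@1: d1:11  d2:11  d3:11  d4:11  d5:0  d6:0 — peak 11.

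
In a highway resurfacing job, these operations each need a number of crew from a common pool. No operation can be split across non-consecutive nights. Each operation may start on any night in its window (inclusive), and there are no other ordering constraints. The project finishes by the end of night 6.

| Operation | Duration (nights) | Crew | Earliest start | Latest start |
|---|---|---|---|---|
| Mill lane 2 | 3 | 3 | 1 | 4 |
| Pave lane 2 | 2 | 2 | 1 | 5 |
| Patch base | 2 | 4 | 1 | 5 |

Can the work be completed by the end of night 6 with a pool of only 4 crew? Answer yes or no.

The minimum achievable peak is 5; 4 < 5, so no feasible schedule stays within the cap.

no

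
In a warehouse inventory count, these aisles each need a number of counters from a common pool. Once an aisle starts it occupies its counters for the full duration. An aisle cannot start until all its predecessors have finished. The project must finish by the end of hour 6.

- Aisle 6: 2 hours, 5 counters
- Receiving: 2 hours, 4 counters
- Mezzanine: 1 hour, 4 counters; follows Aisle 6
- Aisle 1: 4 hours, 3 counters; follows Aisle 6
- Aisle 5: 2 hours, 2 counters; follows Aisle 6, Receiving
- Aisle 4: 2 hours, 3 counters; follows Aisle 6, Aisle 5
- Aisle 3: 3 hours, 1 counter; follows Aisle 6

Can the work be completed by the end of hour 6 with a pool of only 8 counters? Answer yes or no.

The minimum achievable peak is 9; 8 < 9, so no feasible schedule stays within the cap.

no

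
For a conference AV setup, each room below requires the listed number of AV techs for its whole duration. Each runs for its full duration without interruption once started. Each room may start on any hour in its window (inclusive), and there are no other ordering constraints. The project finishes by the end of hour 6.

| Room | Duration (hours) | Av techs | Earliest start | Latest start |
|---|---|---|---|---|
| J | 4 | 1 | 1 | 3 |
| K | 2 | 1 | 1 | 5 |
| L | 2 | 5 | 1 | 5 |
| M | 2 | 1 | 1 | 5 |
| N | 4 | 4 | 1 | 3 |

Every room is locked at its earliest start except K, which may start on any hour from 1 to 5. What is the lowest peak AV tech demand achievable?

K@1: h1:12  h2:12  h3:5  h4:5  h5:0  h6:0 → peak 12
K@2: h1:11  h2:12  h3:6  h4:5  h5:0  h6:0 → peak 12
K@3: h1:11  h2:11  h3:6  h4:6  h5:0  h6:0 → peak 11
K@4: h1:11  h2:11  h3:5  h4:6  h5:1  h6:0 → peak 11
K@5: h1:11  h2:11  h3:5  h4:5  h5:1  h6:1 → peak 11
Best is K@3, peak 11.

11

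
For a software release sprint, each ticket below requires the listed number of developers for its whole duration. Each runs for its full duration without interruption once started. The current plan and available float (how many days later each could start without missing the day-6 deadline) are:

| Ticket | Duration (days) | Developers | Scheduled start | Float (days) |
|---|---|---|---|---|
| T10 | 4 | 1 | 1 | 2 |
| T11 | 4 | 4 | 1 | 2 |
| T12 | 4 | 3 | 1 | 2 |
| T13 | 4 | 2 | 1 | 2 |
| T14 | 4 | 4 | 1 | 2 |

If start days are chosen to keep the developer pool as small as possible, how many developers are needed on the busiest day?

Schedule T10@1, T11@1, T12@1, T13@1, T14@1: d1:14  d2:14  d3:14  d4:14  d5:0  d6:0 — peak 14.

14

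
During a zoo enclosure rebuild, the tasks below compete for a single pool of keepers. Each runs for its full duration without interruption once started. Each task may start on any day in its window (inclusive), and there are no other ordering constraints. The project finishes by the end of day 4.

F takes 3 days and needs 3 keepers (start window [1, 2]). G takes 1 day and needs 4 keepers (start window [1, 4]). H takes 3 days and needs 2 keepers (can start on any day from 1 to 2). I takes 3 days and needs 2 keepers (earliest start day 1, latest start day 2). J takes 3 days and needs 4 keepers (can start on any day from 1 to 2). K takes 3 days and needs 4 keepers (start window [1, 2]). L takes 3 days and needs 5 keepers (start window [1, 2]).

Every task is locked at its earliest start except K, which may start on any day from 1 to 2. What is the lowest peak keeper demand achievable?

20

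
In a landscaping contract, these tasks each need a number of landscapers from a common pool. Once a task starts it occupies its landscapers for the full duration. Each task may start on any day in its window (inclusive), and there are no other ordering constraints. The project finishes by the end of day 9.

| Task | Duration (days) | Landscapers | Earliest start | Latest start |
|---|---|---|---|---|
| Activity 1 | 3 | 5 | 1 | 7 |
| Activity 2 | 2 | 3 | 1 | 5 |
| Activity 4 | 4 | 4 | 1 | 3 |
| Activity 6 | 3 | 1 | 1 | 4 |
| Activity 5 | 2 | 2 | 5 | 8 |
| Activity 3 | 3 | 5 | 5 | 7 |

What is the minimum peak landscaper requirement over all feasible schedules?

Early-start (Activity 1@1, Activity 2@1, Activity 4@1, Activity 6@1, Activity 5@5, Activity 3@5) gives peak 13: d1:13  d2:13  d3:10  d4:4  d5:7  d6:7  d7:5  d8:0  d9:0.
Shift Activity 4→3, Activity 6→4, Activity 3→7.
Schedule Activity 1@1, Activity 2@1, Activity 4@3, Activity 6@4, Activity 5@5, Activity 3@7: d1:8  d2:8  d3:9  d4:5  d5:7  d6:7  d7:5  d8:5  d9:5 — peak 9.

9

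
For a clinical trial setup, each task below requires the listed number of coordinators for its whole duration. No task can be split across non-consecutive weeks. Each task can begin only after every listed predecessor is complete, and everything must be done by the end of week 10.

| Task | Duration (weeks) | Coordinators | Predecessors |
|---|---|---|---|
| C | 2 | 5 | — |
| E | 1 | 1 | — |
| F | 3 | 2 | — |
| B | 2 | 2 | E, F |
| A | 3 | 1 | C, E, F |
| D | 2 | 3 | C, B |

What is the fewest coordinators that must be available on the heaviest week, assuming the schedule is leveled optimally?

Early-start (C@1, E@1, F@1, B@4, A@4, D@6) gives peak 8: w1:8  w2:7  w3:2  w4:3  w5:3  w6:4  w7:3  w8:0  w9:0  w10:0.
Shift E→3, F→3, B→6, A→6, D→8.
Schedule C@1, E@3, F@3, B@6, A@6, D@8: w1:5  w2:5  w3:3  w4:2  w5:2  w6:3  w7:3  w8:4  w9:3  w10:0 — peak 5.

5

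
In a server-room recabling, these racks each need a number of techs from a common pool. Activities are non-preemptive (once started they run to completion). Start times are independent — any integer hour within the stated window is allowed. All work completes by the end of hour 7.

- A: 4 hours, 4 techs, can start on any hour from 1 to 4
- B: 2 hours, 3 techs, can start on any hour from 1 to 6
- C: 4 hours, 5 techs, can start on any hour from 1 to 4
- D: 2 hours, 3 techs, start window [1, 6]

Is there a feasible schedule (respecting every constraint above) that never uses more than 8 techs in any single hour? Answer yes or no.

The minimum achievable peak is 9; 8 < 9, so no feasible schedule stays within the cap.

no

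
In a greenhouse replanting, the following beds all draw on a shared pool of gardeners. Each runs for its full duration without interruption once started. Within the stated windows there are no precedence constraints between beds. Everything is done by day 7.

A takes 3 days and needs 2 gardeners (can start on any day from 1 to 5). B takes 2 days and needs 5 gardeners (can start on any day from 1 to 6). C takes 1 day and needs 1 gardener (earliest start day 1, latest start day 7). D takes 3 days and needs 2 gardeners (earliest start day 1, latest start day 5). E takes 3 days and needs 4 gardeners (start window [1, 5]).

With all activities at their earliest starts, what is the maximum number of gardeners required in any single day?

14

Early-start schedule: A@1, B@1, C@1, D@1, E@1.
Load per day: day 1: 14, day 2: 13, day 3: 8, day 4: 0, day 5: 0, day 6: 0, day 7: 0.
Peak is 14.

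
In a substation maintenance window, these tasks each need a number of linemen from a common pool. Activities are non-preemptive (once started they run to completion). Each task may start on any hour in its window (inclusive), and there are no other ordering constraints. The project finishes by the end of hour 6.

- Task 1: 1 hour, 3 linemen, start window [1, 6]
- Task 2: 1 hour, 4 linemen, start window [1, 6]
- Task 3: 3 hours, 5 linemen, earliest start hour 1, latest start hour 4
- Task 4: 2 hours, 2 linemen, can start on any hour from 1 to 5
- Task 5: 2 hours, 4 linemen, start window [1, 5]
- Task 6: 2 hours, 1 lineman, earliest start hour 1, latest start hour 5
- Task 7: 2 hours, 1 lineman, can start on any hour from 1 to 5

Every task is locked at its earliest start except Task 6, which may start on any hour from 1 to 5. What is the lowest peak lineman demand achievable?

19

Task 6@1: h1:20  h2:13  h3:5  h4:0  h5:0  h6:0 → peak 20
Task 6@2: h1:19  h2:13  h3:6  h4:0  h5:0  h6:0 → peak 19
Task 6@3: h1:19  h2:12  h3:6  h4:1  h5:0  h6:0 → peak 19
Task 6@4: h1:19  h2:12  h3:5  h4:1  h5:1  h6:0 → peak 19
Task 6@5: h1:19  h2:12  h3:5  h4:0  h5:1  h6:1 → peak 19
Best is Task 6@2, peak 19.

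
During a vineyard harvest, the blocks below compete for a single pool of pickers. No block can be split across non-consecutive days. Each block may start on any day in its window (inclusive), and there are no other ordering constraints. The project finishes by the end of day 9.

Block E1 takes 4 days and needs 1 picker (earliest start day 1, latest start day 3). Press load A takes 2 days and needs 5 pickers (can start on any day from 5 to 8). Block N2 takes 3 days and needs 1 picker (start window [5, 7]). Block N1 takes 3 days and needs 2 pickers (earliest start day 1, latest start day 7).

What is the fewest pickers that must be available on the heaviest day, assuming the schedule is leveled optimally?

Early-start (Block E1@1, Press load A@5, Block N2@5, Block N1@1) gives peak 6: d1:3  d2:3  d3:3  d4:1  d5:6  d6:6  d7:1  d8:0  d9:0.
Shift Block N2→7.
Schedule Block E1@1, Press load A@5, Block N2@7, Block N1@1: d1:3  d2:3  d3:3  d4:1  d5:5  d6:5  d7:1  d8:1  d9:1 — peak 5.

5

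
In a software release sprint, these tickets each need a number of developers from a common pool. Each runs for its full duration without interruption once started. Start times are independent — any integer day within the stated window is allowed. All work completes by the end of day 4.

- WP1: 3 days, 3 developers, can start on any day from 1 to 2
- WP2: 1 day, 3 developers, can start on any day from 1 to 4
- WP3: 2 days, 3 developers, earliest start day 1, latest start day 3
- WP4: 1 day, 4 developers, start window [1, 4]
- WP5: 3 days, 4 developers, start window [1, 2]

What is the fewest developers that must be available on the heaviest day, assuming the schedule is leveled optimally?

Early-start (WP1@1, WP2@1, WP3@1, WP4@1, WP5@1) gives peak 17: d1:17  d2:10  d3:7  d4:0.
Shift WP4→4, WP5→2.
Schedule WP1@1, WP2@1, WP3@1, WP4@4, WP5@2: d1:9  d2:10  d3:7  d4:8 — peak 10.

10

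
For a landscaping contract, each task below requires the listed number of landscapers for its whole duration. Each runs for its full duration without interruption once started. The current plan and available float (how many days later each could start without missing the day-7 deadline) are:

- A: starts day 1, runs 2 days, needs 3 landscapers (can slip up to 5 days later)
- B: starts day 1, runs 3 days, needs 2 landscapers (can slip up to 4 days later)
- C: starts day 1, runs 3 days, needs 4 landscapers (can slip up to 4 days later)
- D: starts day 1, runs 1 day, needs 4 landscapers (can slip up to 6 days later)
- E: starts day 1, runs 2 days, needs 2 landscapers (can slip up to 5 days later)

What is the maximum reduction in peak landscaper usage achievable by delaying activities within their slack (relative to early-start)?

Early-start peak: d1:15  d2:11  d3:6  d4:0  d5:0  d6:0  d7:0 ⇒ 15.
Leveled (A@1, B@1, C@3, D@6, E@4): d1:5  d2:5  d3:6  d4:6  d5:6  d6:4  d7:0 ⇒ 6.
Reduction 15 − 6 = 9.

9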